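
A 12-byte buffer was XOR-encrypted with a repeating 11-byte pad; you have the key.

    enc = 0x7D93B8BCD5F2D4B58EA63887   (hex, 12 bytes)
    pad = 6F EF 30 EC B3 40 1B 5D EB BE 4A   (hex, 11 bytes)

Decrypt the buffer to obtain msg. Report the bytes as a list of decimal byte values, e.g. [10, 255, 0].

[18, 124, 136, 80, 102, 178, 207, 232, 101, 24, 114, 232]

The 11-byte key repeats, so the effective keystream is 6f ef 30 ec b3 40 1b 5d eb be 4a 6f.
byte 0: 01111101 xor 01101111 = 00010010
byte 1: 10010011 xor 11101111 = 01111100
byte 2: 10111000 xor 00110000 = 10001000
byte 3: 10111100 xor 11101100 = 01010000
byte 4: 11010101 xor 10110011 = 01100110
byte 5: 11110010 xor 01000000 = 10110010
byte 6: 11010100 xor 00011011 = 11001111
byte 7: 10110101 xor 01011101 = 11101000
byte 8: 10001110 xor 11101011 = 01100101
byte 9: 10100110 xor 10111110 = 00011000
byte 10: 00111000 xor 01001010 = 01110010
byte 11: 10000111 xor 01101111 = 11101000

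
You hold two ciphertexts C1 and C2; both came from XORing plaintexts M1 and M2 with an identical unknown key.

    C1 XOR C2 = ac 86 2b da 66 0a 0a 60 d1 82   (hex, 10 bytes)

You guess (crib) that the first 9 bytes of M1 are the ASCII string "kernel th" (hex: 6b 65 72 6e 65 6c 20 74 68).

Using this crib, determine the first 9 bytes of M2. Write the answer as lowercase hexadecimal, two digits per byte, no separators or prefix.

c7e359b403662a14b9

Since C1 ⊕ C2 = M1 ⊕ M2, XORing with the guessed M1 bytes yields the corresponding M2 bytes: M2 = (C1 ⊕ C2) ⊕ M1.
byte 0: ac XOR 6b = c7
byte 1: 86 XOR 65 = e3
byte 2: 2b XOR 72 = 59
byte 3: da XOR 6e = b4
byte 4: 66 XOR 65 = 03
byte 5: 0a XOR 6c = 66
byte 6: 0a XOR 20 = 2a
byte 7: 60 XOR 74 = 14
byte 8: d1 XOR 68 = b9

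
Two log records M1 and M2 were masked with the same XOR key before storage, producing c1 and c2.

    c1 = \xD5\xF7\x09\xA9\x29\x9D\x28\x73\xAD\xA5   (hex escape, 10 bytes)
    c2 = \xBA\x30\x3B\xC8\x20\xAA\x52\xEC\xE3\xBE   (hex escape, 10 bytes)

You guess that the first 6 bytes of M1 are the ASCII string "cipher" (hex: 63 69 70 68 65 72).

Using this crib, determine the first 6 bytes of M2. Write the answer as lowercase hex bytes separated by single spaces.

0c ae 42 09 6c 45

First, c1 ⊕ c2 = (M1 ⊕ K) ⊕ (M2 ⊕ K) = M1 ⊕ M2, so the key drops out. Then M2 = (M1 ⊕ M2) ⊕ M1 over the first 6 bytes.
byte 0: (d5 XOR ba) XOR 63 = 6f XOR 63 = 0c
byte 1: (f7 XOR 30) XOR 69 = c7 XOR 69 = ae
byte 2: (09 XOR 3b) XOR 70 = 32 XOR 70 = 42
byte 3: (a9 XOR c8) XOR 68 = 61 XOR 68 = 09
byte 4: (29 XOR 20) XOR 65 = 09 XOR 65 = 6c
byte 5: (9d XOR aa) XOR 72 = 37 XOR 72 = 45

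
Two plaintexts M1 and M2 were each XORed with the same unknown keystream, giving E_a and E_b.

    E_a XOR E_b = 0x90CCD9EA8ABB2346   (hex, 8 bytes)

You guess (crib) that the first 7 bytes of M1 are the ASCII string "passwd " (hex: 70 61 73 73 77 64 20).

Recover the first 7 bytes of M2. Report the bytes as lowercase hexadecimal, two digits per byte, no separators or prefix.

Since E_a ⊕ E_b = M1 ⊕ M2, XORing with the guessed M1 bytes yields the corresponding M2 bytes: M2 = (E_a ⊕ E_b) ⊕ M1.
90 XOR 70 = e0
cc XOR 61 = ad
d9 XOR 73 = aa
ea XOR 73 = 99
8a XOR 77 = fd
bb XOR 64 = df
23 XOR 20 = 03

e0adaa99fddf03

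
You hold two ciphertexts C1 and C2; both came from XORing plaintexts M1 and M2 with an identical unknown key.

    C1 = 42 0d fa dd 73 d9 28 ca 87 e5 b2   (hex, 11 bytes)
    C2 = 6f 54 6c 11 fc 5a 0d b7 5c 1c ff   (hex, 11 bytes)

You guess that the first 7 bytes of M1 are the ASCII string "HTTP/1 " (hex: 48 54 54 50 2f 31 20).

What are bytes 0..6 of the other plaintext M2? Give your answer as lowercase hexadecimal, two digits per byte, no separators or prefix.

First, C1 ⊕ C2 = (M1 ⊕ K) ⊕ (M2 ⊕ K) = M1 ⊕ M2, so the key drops out. Then M2 = (M1 ⊕ M2) ⊕ M1 over the first 7 bytes.
byte 0: (42 ⊕ 6f) ⊕ 48 = 2d ⊕ 48 = 65
byte 1: (0d ⊕ 54) ⊕ 54 = 59 ⊕ 54 = 0d
byte 2: (fa ⊕ 6c) ⊕ 54 = 96 ⊕ 54 = c2
byte 3: (dd ⊕ 11) ⊕ 50 = cc ⊕ 50 = 9c
byte 4: (73 ⊕ fc) ⊕ 2f = 8f ⊕ 2f = a0
byte 5: (d9 ⊕ 5a) ⊕ 31 = 83 ⊕ 31 = b2
byte 6: (28 ⊕ 0d) ⊕ 20 = 25 ⊕ 20 = 05

650dc29ca0b205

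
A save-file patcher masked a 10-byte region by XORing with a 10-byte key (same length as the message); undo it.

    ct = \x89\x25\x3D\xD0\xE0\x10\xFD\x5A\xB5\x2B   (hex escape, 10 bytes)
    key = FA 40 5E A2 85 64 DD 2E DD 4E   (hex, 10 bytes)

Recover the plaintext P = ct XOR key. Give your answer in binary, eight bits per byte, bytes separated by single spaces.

01110011 01100101 01100011 01110010 01100101 01110100 00100000 01110100 01101000 01100101

10001001 ⊕ 11111010 = 01110011
00100101 ⊕ 01000000 = 01100101
00111101 ⊕ 01011110 = 01100011
11010000 ⊕ 10100010 = 01110010
11100000 ⊕ 10000101 = 01100101
00010000 ⊕ 01100100 = 01110100
11111101 ⊕ 11011101 = 00100000
01011010 ⊕ 00101110 = 01110100
10110101 ⊕ 11011101 = 01101000
00101011 ⊕ 01001110 = 01100101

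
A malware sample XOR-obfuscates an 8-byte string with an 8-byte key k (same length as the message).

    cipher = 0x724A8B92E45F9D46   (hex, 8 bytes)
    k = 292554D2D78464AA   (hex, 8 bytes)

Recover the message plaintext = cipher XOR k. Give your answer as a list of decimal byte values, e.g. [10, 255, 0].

XOR is its own inverse, so applying the key byte-wise gives the result directly.
byte 0: 114 ⊕  41 =  91
byte 1:  74 ⊕  37 = 111
byte 2: 139 ⊕  84 = 223
byte 3: 146 ⊕ 210 =  64
byte 4: 228 ⊕ 215 =  51
byte 5:  95 ⊕ 132 = 219
byte 6: 157 ⊕ 100 = 249
byte 7:  70 ⊕ 170 = 236

[91, 111, 223, 64, 51, 219, 249, 236]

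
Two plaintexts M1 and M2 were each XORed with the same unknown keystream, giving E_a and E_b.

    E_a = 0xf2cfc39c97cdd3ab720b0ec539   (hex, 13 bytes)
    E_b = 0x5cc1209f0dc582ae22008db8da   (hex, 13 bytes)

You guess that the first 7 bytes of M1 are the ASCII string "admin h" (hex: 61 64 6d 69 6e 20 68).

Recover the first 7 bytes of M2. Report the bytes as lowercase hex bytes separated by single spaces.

First, E_a ⊕ E_b = (M1 ⊕ K) ⊕ (M2 ⊕ K) = M1 ⊕ M2, so the key drops out. Then M2 = (M1 ⊕ M2) ⊕ M1 over the first 7 bytes.
byte 0: (f2 XOR 5c) XOR 61 = ae XOR 61 = cf
byte 1: (cf XOR c1) XOR 64 = 0e XOR 64 = 6a
byte 2: (c3 XOR 20) XOR 6d = e3 XOR 6d = 8e
byte 3: (9c XOR 9f) XOR 69 = 03 XOR 69 = 6a
byte 4: (97 XOR 0d) XOR 6e = 9a XOR 6e = f4
byte 5: (cd XOR c5) XOR 20 = 08 XOR 20 = 28
byte 6: (d3 XOR 82) XOR 68 = 51 XOR 68 = 39

cf 6a 8e 6a f4 28 39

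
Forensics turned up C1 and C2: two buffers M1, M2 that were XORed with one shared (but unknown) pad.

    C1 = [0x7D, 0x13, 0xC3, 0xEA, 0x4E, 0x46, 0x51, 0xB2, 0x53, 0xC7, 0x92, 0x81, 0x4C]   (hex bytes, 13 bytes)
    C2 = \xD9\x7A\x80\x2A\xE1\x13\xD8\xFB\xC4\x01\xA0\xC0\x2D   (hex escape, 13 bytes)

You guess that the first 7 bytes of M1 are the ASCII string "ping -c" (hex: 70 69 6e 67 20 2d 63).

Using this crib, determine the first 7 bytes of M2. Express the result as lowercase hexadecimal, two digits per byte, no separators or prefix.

d4002da78f78ea

First, C1 ⊕ C2 = (M1 ⊕ K) ⊕ (M2 ⊕ K) = M1 ⊕ M2, so the key drops out. Then M2 = (M1 ⊕ M2) ⊕ M1 over the first 7 bytes.
byte 0: (7d ⊕ d9) ⊕ 70 = a4 ⊕ 70 = d4
byte 1: (13 ⊕ 7a) ⊕ 69 = 69 ⊕ 69 = 00
byte 2: (c3 ⊕ 80) ⊕ 6e = 43 ⊕ 6e = 2d
byte 3: (ea ⊕ 2a) ⊕ 67 = c0 ⊕ 67 = a7
byte 4: (4e ⊕ e1) ⊕ 20 = af ⊕ 20 = 8f
byte 5: (46 ⊕ 13) ⊕ 2d = 55 ⊕ 2d = 78
byte 6: (51 ⊕ d8) ⊕ 63 = 89 ⊕ 63 = ea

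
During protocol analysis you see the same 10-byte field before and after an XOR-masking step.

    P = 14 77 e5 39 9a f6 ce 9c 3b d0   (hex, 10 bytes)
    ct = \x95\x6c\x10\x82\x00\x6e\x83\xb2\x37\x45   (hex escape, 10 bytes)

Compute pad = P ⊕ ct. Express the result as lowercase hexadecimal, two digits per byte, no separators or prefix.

Since ct = P ⊕ pad, XORing both sides with P gives pad = P ⊕ ct.
14 xor 95 = 81
77 xor 6c = 1b
e5 xor 10 = f5
39 xor 82 = bb
9a xor 00 = 9a
f6 xor 6e = 98
ce xor 83 = 4d
9c xor b2 = 2e
3b xor 37 = 0c
d0 xor 45 = 95

811bf5bb9a984d2e0c95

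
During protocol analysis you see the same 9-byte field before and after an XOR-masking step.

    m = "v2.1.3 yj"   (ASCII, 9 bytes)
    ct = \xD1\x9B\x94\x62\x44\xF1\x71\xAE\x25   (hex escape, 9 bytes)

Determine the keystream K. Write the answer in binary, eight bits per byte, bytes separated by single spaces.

Since ct = m ⊕ K, XORing both sides with m gives K = m ⊕ ct.
76 ⊕ d1 = a7
32 ⊕ 9b = a9
2e ⊕ 94 = ba
31 ⊕ 62 = 53
2e ⊕ 44 = 6a
33 ⊕ f1 = c2
20 ⊕ 71 = 51
79 ⊕ ae = d7
6a ⊕ 25 = 4f

10100111 10101001 10111010 01010011 01101010 11000010 01010001 11010111 01001111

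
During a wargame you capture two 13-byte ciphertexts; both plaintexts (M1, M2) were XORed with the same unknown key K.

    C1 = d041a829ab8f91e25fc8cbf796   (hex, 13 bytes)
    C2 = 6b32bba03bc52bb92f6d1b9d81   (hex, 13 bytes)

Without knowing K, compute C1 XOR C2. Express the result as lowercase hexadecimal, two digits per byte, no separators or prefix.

bb731389904aba5b70a5d06a17

C1 ⊕ C2 = (M1 ⊕ K) ⊕ (M2 ⊕ K) = M1 ⊕ M2 — the shared key cancels under XOR.
byte 0: d0 ⊕ 6b = bb
byte 1: 41 ⊕ 32 = 73
byte 2: a8 ⊕ bb = 13
byte 3: 29 ⊕ a0 = 89
byte 4: ab ⊕ 3b = 90
byte 5: 8f ⊕ c5 = 4a
byte 6: 91 ⊕ 2b = ba
byte 7: e2 ⊕ b9 = 5b
byte 8: 5f ⊕ 2f = 70
byte 9: c8 ⊕ 6d = a5
byte 10: cb ⊕ 1b = d0
byte 11: f7 ⊕ 9d = 6a
byte 12: 96 ⊕ 81 = 17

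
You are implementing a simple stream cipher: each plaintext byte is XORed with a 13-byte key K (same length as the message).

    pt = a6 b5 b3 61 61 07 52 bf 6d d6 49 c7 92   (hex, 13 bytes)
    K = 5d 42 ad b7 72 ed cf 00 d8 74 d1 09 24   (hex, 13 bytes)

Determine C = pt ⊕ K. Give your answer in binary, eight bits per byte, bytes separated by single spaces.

XOR is its own inverse, so applying the key byte-wise gives the result directly.
a6 xor 5d = fb
b5 xor 42 = f7
b3 xor ad = 1e
61 xor b7 = d6
61 xor 72 = 13
07 xor ed = ea
52 xor cf = 9d
bf xor 00 = bf
6d xor d8 = b5
d6 xor 74 = a2
49 xor d1 = 98
c7 xor 09 = ce
92 xor 24 = b6

11111011 11110111 00011110 11010110 00010011 11101010 10011101 10111111 10110101 10100010 10011000 11001110 10110110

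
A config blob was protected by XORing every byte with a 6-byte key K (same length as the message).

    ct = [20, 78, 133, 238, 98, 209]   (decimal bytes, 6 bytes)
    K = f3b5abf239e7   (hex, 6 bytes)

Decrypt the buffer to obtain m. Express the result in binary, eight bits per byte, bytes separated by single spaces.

byte 0: 14 XOR f3 = e7
byte 1: 4e XOR b5 = fb
byte 2: 85 XOR ab = 2e
byte 3: ee XOR f2 = 1c
byte 4: 62 XOR 39 = 5b
byte 5: d1 XOR e7 = 36

11100111 11111011 00101110 00011100 01011011 00110110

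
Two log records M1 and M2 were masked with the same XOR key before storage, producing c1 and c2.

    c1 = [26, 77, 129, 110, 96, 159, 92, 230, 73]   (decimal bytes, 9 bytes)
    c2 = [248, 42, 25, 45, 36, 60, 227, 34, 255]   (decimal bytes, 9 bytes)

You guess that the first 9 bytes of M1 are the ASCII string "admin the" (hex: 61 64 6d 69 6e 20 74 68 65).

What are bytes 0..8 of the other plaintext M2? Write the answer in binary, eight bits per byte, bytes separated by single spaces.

First, c1 ⊕ c2 = (M1 ⊕ K) ⊕ (M2 ⊕ K) = M1 ⊕ M2, so the key drops out. Then M2 = (M1 ⊕ M2) ⊕ M1 over the first 9 bytes.
byte 0: (1a XOR f8) XOR 61 = e2 XOR 61 = 83
byte 1: (4d XOR 2a) XOR 64 = 67 XOR 64 = 03
byte 2: (81 XOR 19) XOR 6d = 98 XOR 6d = f5
byte 3: (6e XOR 2d) XOR 69 = 43 XOR 69 = 2a
byte 4: (60 XOR 24) XOR 6e = 44 XOR 6e = 2a
byte 5: (9f XOR 3c) XOR 20 = a3 XOR 20 = 83
byte 6: (5c XOR e3) XOR 74 = bf XOR 74 = cb
byte 7: (e6 XOR 22) XOR 68 = c4 XOR 68 = ac
byte 8: (49 XOR ff) XOR 65 = b6 XOR 65 = d3

10000011 00000011 11110101 00101010 00101010 10000011 11001011 10101100 11010011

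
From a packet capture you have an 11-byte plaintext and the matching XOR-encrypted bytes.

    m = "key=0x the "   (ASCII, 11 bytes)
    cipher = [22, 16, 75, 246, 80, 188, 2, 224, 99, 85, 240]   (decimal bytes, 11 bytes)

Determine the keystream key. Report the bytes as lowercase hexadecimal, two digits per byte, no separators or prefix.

Since cipher = m ⊕ key, XORing both sides with m gives key = m ⊕ cipher.
6b ⊕ 16 = 7d
65 ⊕ 10 = 75
79 ⊕ 4b = 32
3d ⊕ f6 = cb
30 ⊕ 50 = 60
78 ⊕ bc = c4
20 ⊕ 02 = 22
74 ⊕ e0 = 94
68 ⊕ 63 = 0b
65 ⊕ 55 = 30
20 ⊕ f0 = d0

7d7532cb60c422940b30d0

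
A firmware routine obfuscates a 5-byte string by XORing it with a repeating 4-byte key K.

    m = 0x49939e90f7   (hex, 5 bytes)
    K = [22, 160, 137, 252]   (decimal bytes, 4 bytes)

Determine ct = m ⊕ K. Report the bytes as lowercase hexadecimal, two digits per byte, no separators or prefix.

5f33176ce1

The 4-byte key repeats, so the effective keystream is 16 a0 89 fc 16.
byte 0: 49 ⊕ 16 = 5f
byte 1: 93 ⊕ a0 = 33
byte 2: 9e ⊕ 89 = 17
byte 3: 90 ⊕ fc = 6c
byte 4: f7 ⊕ 16 = e1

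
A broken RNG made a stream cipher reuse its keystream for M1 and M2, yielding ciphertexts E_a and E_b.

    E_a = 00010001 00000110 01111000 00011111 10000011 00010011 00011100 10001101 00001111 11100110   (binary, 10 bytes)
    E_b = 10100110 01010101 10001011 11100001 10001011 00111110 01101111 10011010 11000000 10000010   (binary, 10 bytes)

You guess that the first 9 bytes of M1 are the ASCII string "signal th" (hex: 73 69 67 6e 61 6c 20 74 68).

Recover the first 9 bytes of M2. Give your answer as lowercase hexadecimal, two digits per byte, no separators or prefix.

c43a949069415363a7

First, E_a ⊕ E_b = (M1 ⊕ K) ⊕ (M2 ⊕ K) = M1 ⊕ M2, so the key drops out. Then M2 = (M1 ⊕ M2) ⊕ M1 over the first 9 bytes.
byte 0: (11 xor a6) xor 73 = b7 xor 73 = c4
byte 1: (06 xor 55) xor 69 = 53 xor 69 = 3a
byte 2: (78 xor 8b) xor 67 = f3 xor 67 = 94
byte 3: (1f xor e1) xor 6e = fe xor 6e = 90
byte 4: (83 xor 8b) xor 61 = 08 xor 61 = 69
byte 5: (13 xor 3e) xor 6c = 2d xor 6c = 41
byte 6: (1c xor 6f) xor 20 = 73 xor 20 = 53
byte 7: (8d xor 9a) xor 74 = 17 xor 74 = 63
byte 8: (0f xor c0) xor 68 = cf xor 68 = a7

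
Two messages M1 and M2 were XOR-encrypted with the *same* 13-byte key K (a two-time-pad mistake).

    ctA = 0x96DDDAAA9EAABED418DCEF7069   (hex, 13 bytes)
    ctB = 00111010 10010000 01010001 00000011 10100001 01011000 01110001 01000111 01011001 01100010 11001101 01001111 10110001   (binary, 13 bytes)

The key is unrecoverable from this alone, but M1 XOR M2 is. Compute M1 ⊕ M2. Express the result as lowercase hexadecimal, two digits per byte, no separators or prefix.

ac4d8ba93ff2cf9341be223fd8

ctA ⊕ ctB = (M1 ⊕ K) ⊕ (M2 ⊕ K) = M1 ⊕ M2 — the shared key cancels under XOR.
96 XOR 3a = ac
dd XOR 90 = 4d
da XOR 51 = 8b
aa XOR 03 = a9
9e XOR a1 = 3f
aa XOR 58 = f2
be XOR 71 = cf
d4 XOR 47 = 93
18 XOR 59 = 41
dc XOR 62 = be
ef XOR cd = 22
70 XOR 4f = 3f
69 XOR b1 = d8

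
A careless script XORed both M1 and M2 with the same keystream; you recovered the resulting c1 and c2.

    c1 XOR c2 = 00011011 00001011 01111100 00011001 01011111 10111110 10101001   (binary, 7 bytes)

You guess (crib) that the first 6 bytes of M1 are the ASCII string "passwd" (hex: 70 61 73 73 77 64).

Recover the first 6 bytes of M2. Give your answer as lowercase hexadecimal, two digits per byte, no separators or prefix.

Since c1 ⊕ c2 = M1 ⊕ M2, XORing with the guessed M1 bytes yields the corresponding M2 bytes: M2 = (c1 ⊕ c2) ⊕ M1.
byte 0: 1b ^ 70 = 6b
byte 1: 0b ^ 61 = 6a
byte 2: 7c ^ 73 = 0f
byte 3: 19 ^ 73 = 6a
byte 4: 5f ^ 77 = 28
byte 5: be ^ 64 = da

6b6a0f6a28da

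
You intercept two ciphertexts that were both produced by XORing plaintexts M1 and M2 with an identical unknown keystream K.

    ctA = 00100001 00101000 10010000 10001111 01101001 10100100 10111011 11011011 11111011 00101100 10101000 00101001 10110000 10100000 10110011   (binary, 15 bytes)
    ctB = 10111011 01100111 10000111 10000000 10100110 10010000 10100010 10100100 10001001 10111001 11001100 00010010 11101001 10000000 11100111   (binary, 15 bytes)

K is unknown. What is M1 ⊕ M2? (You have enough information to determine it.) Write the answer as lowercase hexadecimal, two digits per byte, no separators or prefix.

ctA ⊕ ctB = (M1 ⊕ K) ⊕ (M2 ⊕ K) = M1 ⊕ M2 — the shared key cancels under XOR.
byte 0: 21 ^ bb = 9a
byte 1: 28 ^ 67 = 4f
byte 2: 90 ^ 87 = 17
byte 3: 8f ^ 80 = 0f
byte 4: 69 ^ a6 = cf
byte 5: a4 ^ 90 = 34
byte 6: bb ^ a2 = 19
byte 7: db ^ a4 = 7f
byte 8: fb ^ 89 = 72
byte 9: 2c ^ b9 = 95
byte 10: a8 ^ cc = 64
byte 11: 29 ^ 12 = 3b
byte 12: b0 ^ e9 = 59
byte 13: a0 ^ 80 = 20
byte 14: b3 ^ e7 = 54

9a4f170fcf34197f7295643b592054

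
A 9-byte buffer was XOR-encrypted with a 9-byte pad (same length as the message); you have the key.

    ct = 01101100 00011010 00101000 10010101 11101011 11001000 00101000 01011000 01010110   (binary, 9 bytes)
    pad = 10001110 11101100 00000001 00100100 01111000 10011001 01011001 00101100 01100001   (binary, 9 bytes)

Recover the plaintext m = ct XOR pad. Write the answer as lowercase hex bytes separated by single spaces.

XOR is its own inverse, so applying the key byte-wise gives the result directly.
6c ^ 8e = e2
1a ^ ec = f6
28 ^ 01 = 29
95 ^ 24 = b1
eb ^ 78 = 93
c8 ^ 99 = 51
28 ^ 59 = 71
58 ^ 2c = 74
56 ^ 61 = 37

e2 f6 29 b1 93 51 71 74 37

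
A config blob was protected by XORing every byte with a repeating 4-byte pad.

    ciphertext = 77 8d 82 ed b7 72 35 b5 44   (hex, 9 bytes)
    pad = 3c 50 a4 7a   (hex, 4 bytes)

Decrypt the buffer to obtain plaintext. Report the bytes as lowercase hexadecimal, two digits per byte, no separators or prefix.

4bdd26978b2291cf78

The 4-byte key repeats, so the effective keystream is 3c 50 a4 7a 3c 50 a4 7a 3c.
byte 0: 77 XOR 3c = 4b
byte 1: 8d XOR 50 = dd
byte 2: 82 XOR a4 = 26
byte 3: ed XOR 7a = 97
byte 4: b7 XOR 3c = 8b
byte 5: 72 XOR 50 = 22
byte 6: 35 XOR a4 = 91
byte 7: b5 XOR 7a = cf
byte 8: 44 XOR 3c = 78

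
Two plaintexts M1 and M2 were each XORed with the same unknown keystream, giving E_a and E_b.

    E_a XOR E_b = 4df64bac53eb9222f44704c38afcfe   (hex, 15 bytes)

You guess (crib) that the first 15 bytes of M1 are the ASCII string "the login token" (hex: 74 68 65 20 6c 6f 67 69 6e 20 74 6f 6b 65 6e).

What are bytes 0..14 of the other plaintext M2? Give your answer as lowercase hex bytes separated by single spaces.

39 9e 2e 8c 3f 84 f5 4b 9a 67 70 ac e1 99 90

Since E_a ⊕ E_b = M1 ⊕ M2, XORing with the guessed M1 bytes yields the corresponding M2 bytes: M2 = (E_a ⊕ E_b) ⊕ M1.
4d ⊕ 74 = 39
f6 ⊕ 68 = 9e
4b ⊕ 65 = 2e
ac ⊕ 20 = 8c
53 ⊕ 6c = 3f
eb ⊕ 6f = 84
92 ⊕ 67 = f5
22 ⊕ 69 = 4b
f4 ⊕ 6e = 9a
47 ⊕ 20 = 67
04 ⊕ 74 = 70
c3 ⊕ 6f = ac
8a ⊕ 6b = e1
fc ⊕ 65 = 99
fe ⊕ 6e = 90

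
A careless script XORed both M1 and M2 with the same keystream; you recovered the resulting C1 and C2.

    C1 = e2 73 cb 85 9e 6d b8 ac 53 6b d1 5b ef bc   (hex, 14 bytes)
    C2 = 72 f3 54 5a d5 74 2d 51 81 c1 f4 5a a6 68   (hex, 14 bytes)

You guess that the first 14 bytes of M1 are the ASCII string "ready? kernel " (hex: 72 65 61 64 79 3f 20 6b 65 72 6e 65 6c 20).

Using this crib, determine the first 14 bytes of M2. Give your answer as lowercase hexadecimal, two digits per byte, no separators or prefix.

e2e5febb3226b596b7d84b6425f4

First, C1 ⊕ C2 = (M1 ⊕ K) ⊕ (M2 ⊕ K) = M1 ⊕ M2, so the key drops out. Then M2 = (M1 ⊕ M2) ⊕ M1 over the first 14 bytes.
byte 0: (e2 ⊕ 72) ⊕ 72 = 90 ⊕ 72 = e2
byte 1: (73 ⊕ f3) ⊕ 65 = 80 ⊕ 65 = e5
byte 2: (cb ⊕ 54) ⊕ 61 = 9f ⊕ 61 = fe
byte 3: (85 ⊕ 5a) ⊕ 64 = df ⊕ 64 = bb
byte 4: (9e ⊕ d5) ⊕ 79 = 4b ⊕ 79 = 32
byte 5: (6d ⊕ 74) ⊕ 3f = 19 ⊕ 3f = 26
byte 6: (b8 ⊕ 2d) ⊕ 20 = 95 ⊕ 20 = b5
byte 7: (ac ⊕ 51) ⊕ 6b = fd ⊕ 6b = 96
byte 8: (53 ⊕ 81) ⊕ 65 = d2 ⊕ 65 = b7
byte 9: (6b ⊕ c1) ⊕ 72 = aa ⊕ 72 = d8
byte 10: (d1 ⊕ f4) ⊕ 6e = 25 ⊕ 6e = 4b
byte 11: (5b ⊕ 5a) ⊕ 65 = 01 ⊕ 65 = 64
byte 12: (ef ⊕ a6) ⊕ 6c = 49 ⊕ 6c = 25
byte 13: (bc ⊕ 68) ⊕ 20 = d4 ⊕ 20 = f4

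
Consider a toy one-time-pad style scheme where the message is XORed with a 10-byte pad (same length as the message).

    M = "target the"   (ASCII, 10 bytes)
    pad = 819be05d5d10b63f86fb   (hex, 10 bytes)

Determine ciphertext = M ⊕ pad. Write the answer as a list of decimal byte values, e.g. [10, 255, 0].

XOR is its own inverse, so applying the key byte-wise gives the result directly.
byte 0: 74 XOR 81 = f5
byte 1: 61 XOR 9b = fa
byte 2: 72 XOR e0 = 92
byte 3: 67 XOR 5d = 3a
byte 4: 65 XOR 5d = 38
byte 5: 74 XOR 10 = 64
byte 6: 20 XOR b6 = 96
byte 7: 74 XOR 3f = 4b
byte 8: 68 XOR 86 = ee
byte 9: 65 XOR fb = 9e

[245, 250, 146, 58, 56, 100, 150, 75, 238, 158]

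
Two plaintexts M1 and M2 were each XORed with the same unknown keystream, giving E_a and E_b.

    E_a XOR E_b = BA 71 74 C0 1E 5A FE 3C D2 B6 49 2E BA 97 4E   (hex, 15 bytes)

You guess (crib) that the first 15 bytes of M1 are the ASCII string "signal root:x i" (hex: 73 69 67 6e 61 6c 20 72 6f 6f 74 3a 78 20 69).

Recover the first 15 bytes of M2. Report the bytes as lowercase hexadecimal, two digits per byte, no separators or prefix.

c91813ae7f36de4ebdd93d14c2b727

Since E_a ⊕ E_b = M1 ⊕ M2, XORing with the guessed M1 bytes yields the corresponding M2 bytes: M2 = (E_a ⊕ E_b) ⊕ M1.
byte 0: ba ⊕ 73 = c9
byte 1: 71 ⊕ 69 = 18
byte 2: 74 ⊕ 67 = 13
byte 3: c0 ⊕ 6e = ae
byte 4: 1e ⊕ 61 = 7f
byte 5: 5a ⊕ 6c = 36
byte 6: fe ⊕ 20 = de
byte 7: 3c ⊕ 72 = 4e
byte 8: d2 ⊕ 6f = bd
byte 9: b6 ⊕ 6f = d9
byte 10: 49 ⊕ 74 = 3d
byte 11: 2e ⊕ 3a = 14
byte 12: ba ⊕ 78 = c2
byte 13: 97 ⊕ 20 = b7
byte 14: 4e ⊕ 69 = 27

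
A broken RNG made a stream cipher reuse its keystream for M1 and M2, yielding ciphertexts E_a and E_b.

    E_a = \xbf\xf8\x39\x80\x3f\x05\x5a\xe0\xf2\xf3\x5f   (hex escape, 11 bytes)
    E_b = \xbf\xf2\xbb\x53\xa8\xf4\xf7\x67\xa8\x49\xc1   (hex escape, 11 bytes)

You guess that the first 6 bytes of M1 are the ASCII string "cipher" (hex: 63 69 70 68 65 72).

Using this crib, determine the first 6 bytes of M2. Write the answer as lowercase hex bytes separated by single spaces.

63 63 f2 bb f2 83

First, E_a ⊕ E_b = (M1 ⊕ K) ⊕ (M2 ⊕ K) = M1 ⊕ M2, so the key drops out. Then M2 = (M1 ⊕ M2) ⊕ M1 over the first 6 bytes.
byte 0: (bf xor bf) xor 63 = 00 xor 63 = 63
byte 1: (f8 xor f2) xor 69 = 0a xor 69 = 63
byte 2: (39 xor bb) xor 70 = 82 xor 70 = f2
byte 3: (80 xor 53) xor 68 = d3 xor 68 = bb
byte 4: (3f xor a8) xor 65 = 97 xor 65 = f2
byte 5: (05 xor f4) xor 72 = f1 xor 72 = 83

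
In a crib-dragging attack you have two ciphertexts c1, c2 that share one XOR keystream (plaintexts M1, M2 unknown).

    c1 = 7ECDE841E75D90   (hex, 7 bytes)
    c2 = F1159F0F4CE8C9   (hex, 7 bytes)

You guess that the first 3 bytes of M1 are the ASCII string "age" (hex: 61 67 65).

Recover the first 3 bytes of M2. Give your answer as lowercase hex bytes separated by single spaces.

First, c1 ⊕ c2 = (M1 ⊕ K) ⊕ (M2 ⊕ K) = M1 ⊕ M2, so the key drops out. Then M2 = (M1 ⊕ M2) ⊕ M1 over the first 3 bytes.
byte 0: (7e xor f1) xor 61 = 8f xor 61 = ee
byte 1: (cd xor 15) xor 67 = d8 xor 67 = bf
byte 2: (e8 xor 9f) xor 65 = 77 xor 65 = 12

ee bf 12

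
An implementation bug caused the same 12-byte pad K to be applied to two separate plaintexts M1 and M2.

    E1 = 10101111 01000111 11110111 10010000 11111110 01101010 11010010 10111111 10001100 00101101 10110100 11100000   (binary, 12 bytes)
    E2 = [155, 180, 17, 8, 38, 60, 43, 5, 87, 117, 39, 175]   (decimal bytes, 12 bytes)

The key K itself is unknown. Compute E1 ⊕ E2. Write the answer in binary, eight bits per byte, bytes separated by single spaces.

00110100 11110011 11100110 10011000 11011000 01010110 11111001 10111010 11011011 01011000 10010011 01001111

E1 ⊕ E2 = (M1 ⊕ K) ⊕ (M2 ⊕ K) = M1 ⊕ M2 — the shared key cancels under XOR.
10101111 xor 10011011 = 00110100
01000111 xor 10110100 = 11110011
11110111 xor 00010001 = 11100110
10010000 xor 00001000 = 10011000
11111110 xor 00100110 = 11011000
01101010 xor 00111100 = 01010110
11010010 xor 00101011 = 11111001
10111111 xor 00000101 = 10111010
10001100 xor 01010111 = 11011011
00101101 xor 01110101 = 01011000
10110100 xor 00100111 = 10010011
11100000 xor 10101111 = 01001111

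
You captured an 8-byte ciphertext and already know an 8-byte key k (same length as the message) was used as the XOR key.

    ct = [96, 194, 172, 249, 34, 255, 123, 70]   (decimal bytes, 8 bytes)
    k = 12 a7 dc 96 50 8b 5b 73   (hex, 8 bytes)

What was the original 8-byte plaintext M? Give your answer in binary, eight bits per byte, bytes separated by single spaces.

XOR is its own inverse, so applying the key byte-wise gives the result directly.
60 ⊕ 12 = 72
c2 ⊕ a7 = 65
ac ⊕ dc = 70
f9 ⊕ 96 = 6f
22 ⊕ 50 = 72
ff ⊕ 8b = 74
7b ⊕ 5b = 20
46 ⊕ 73 = 35

01110010 01100101 01110000 01101111 01110010 01110100 00100000 00110101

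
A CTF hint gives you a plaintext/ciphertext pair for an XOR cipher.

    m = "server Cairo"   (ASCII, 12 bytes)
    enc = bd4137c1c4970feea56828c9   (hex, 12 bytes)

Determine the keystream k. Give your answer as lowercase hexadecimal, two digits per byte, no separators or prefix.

ce2445b7a1e52fadc4015aa6

Since enc = m ⊕ k, XORing both sides with m gives k = m ⊕ enc.
73 ^ bd = ce
65 ^ 41 = 24
72 ^ 37 = 45
76 ^ c1 = b7
65 ^ c4 = a1
72 ^ 97 = e5
20 ^ 0f = 2f
43 ^ ee = ad
61 ^ a5 = c4
69 ^ 68 = 01
72 ^ 28 = 5a
6f ^ c9 = a6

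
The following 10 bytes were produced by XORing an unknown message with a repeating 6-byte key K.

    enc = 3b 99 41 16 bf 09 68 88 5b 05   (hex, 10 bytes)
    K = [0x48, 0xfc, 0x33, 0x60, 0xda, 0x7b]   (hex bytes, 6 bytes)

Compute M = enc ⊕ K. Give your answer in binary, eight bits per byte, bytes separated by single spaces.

01110011 01100101 01110010 01110110 01100101 01110010 00100000 01110100 01101000 01100101

The 6-byte key repeats, so the effective keystream is 48 fc 33 60 da 7b 48 fc 33 60.
byte 0:  59 ⊕  72 = 115
byte 1: 153 ⊕ 252 = 101
byte 2:  65 ⊕  51 = 114
byte 3:  22 ⊕  96 = 118
byte 4: 191 ⊕ 218 = 101
byte 5:   9 ⊕ 123 = 114
byte 6: 104 ⊕  72 =  32
byte 7: 136 ⊕ 252 = 116
byte 8:  91 ⊕  51 = 104
byte 9:   5 ⊕  96 = 101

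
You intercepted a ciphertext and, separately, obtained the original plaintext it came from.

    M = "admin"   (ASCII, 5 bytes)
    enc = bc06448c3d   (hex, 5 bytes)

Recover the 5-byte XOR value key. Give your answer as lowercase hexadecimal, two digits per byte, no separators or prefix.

Since enc = M ⊕ key, XORing both sides with M gives key = M ⊕ enc.
byte 0:  97 xor 188 = 221
byte 1: 100 xor   6 =  98
byte 2: 109 xor  68 =  41
byte 3: 105 xor 140 = 229
byte 4: 110 xor  61 =  83

dd6229e553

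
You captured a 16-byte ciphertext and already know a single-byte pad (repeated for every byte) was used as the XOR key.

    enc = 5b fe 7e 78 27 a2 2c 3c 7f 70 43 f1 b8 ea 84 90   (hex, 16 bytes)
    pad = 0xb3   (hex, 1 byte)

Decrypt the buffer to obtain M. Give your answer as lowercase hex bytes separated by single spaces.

The 1-byte key repeats, so the effective keystream is b3 b3 b3 b3 b3 b3 b3 b3 b3 b3 b3 b3 b3 b3 b3 b3.
byte 0:  91 XOR 179 = 232
byte 1: 254 XOR 179 =  77
byte 2: 126 XOR 179 = 205
byte 3: 120 XOR 179 = 203
byte 4:  39 XOR 179 = 148
byte 5: 162 XOR 179 =  17
byte 6:  44 XOR 179 = 159
byte 7:  60 XOR 179 = 143
byte 8: 127 XOR 179 = 204
byte 9: 112 XOR 179 = 195
byte 10:  67 XOR 179 = 240
byte 11: 241 XOR 179 =  66
byte 12: 184 XOR 179 =  11
byte 13: 234 XOR 179 =  89
byte 14: 132 XOR 179 =  55
byte 15: 144 XOR 179 =  35

e8 4d cd cb 94 11 9f 8f cc c3 f0 42 0b 59 37 23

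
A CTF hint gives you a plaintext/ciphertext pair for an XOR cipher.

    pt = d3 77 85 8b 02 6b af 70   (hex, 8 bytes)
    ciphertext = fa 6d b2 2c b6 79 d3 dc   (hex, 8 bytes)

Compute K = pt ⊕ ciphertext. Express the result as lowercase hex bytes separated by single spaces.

Since ciphertext = pt ⊕ K, XORing both sides with pt gives K = pt ⊕ ciphertext.
d3 ^ fa = 29
77 ^ 6d = 1a
85 ^ b2 = 37
8b ^ 2c = a7
02 ^ b6 = b4
6b ^ 79 = 12
af ^ d3 = 7c
70 ^ dc = ac

29 1a 37 a7 b4 12 7c ac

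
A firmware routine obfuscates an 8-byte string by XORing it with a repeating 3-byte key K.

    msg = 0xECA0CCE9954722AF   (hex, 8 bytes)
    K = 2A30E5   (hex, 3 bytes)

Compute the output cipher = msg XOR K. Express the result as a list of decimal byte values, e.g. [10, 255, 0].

The 3-byte key repeats, so the effective keystream is 2a 30 e5 2a 30 e5 2a 30.
byte 0: ec ^ 2a = c6
byte 1: a0 ^ 30 = 90
byte 2: cc ^ e5 = 29
byte 3: e9 ^ 2a = c3
byte 4: 95 ^ 30 = a5
byte 5: 47 ^ e5 = a2
byte 6: 22 ^ 2a = 08
byte 7: af ^ 30 = 9f

[198, 144, 41, 195, 165, 162, 8, 159]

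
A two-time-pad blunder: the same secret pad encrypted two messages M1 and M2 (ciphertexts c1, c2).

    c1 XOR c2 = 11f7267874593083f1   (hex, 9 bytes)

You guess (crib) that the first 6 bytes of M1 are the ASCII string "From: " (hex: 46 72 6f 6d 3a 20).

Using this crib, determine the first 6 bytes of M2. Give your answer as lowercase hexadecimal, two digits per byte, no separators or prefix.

578549154e79

Since c1 ⊕ c2 = M1 ⊕ M2, XORing with the guessed M1 bytes yields the corresponding M2 bytes: M2 = (c1 ⊕ c2) ⊕ M1.
00010001 ^ 01000110 = 01010111
11110111 ^ 01110010 = 10000101
00100110 ^ 01101111 = 01001001
01111000 ^ 01101101 = 00010101
01110100 ^ 00111010 = 01001110
01011001 ^ 00100000 = 01111001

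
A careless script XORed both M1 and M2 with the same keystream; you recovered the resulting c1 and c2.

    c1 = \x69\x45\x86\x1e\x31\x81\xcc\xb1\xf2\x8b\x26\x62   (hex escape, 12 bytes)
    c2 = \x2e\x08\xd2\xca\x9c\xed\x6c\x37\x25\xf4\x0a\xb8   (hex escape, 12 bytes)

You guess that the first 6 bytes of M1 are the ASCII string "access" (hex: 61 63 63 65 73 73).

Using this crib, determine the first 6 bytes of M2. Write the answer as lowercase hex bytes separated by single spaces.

26 2e 37 b1 de 1f

First, c1 ⊕ c2 = (M1 ⊕ K) ⊕ (M2 ⊕ K) = M1 ⊕ M2, so the key drops out. Then M2 = (M1 ⊕ M2) ⊕ M1 over the first 6 bytes.
byte 0: (69 xor 2e) xor 61 = 47 xor 61 = 26
byte 1: (45 xor 08) xor 63 = 4d xor 63 = 2e
byte 2: (86 xor d2) xor 63 = 54 xor 63 = 37
byte 3: (1e xor ca) xor 65 = d4 xor 65 = b1
byte 4: (31 xor 9c) xor 73 = ad xor 73 = de
byte 5: (81 xor ed) xor 73 = 6c xor 73 = 1f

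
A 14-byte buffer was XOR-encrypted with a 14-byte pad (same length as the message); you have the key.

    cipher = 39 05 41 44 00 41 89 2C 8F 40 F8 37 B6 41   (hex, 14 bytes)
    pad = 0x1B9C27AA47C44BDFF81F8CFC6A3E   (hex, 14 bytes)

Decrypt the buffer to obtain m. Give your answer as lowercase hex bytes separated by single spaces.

22 99 66 ee 47 85 c2 f3 77 5f 74 cb dc 7f

00111001 ^ 00011011 = 00100010
00000101 ^ 10011100 = 10011001
01000001 ^ 00100111 = 01100110
01000100 ^ 10101010 = 11101110
00000000 ^ 01000111 = 01000111
01000001 ^ 11000100 = 10000101
10001001 ^ 01001011 = 11000010
00101100 ^ 11011111 = 11110011
10001111 ^ 11111000 = 01110111
01000000 ^ 00011111 = 01011111
11111000 ^ 10001100 = 01110100
00110111 ^ 11111100 = 11001011
10110110 ^ 01101010 = 11011100
01000001 ^ 00111110 = 01111111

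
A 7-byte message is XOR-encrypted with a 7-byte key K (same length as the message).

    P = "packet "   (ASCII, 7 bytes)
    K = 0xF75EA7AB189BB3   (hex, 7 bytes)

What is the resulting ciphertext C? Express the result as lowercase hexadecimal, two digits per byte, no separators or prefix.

XOR is its own inverse, so applying the key byte-wise gives the result directly.
70 ^ f7 = 87
61 ^ 5e = 3f
63 ^ a7 = c4
6b ^ ab = c0
65 ^ 18 = 7d
74 ^ 9b = ef
20 ^ b3 = 93

873fc4c07def93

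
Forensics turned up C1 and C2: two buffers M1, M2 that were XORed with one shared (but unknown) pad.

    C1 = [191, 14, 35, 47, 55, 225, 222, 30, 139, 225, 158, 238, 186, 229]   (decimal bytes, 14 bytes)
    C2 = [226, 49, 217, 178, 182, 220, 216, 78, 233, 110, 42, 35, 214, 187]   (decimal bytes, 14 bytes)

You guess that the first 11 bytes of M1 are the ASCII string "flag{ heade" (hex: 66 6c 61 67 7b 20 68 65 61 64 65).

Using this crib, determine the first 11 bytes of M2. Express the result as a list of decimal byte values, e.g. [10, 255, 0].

First, C1 ⊕ C2 = (M1 ⊕ K) ⊕ (M2 ⊕ K) = M1 ⊕ M2, so the key drops out. Then M2 = (M1 ⊕ M2) ⊕ M1 over the first 11 bytes.
byte 0: (bf ^ e2) ^ 66 = 5d ^ 66 = 3b
byte 1: (0e ^ 31) ^ 6c = 3f ^ 6c = 53
byte 2: (23 ^ d9) ^ 61 = fa ^ 61 = 9b
byte 3: (2f ^ b2) ^ 67 = 9d ^ 67 = fa
byte 4: (37 ^ b6) ^ 7b = 81 ^ 7b = fa
byte 5: (e1 ^ dc) ^ 20 = 3d ^ 20 = 1d
byte 6: (de ^ d8) ^ 68 = 06 ^ 68 = 6e
byte 7: (1e ^ 4e) ^ 65 = 50 ^ 65 = 35
byte 8: (8b ^ e9) ^ 61 = 62 ^ 61 = 03
byte 9: (e1 ^ 6e) ^ 64 = 8f ^ 64 = eb
byte 10: (9e ^ 2a) ^ 65 = b4 ^ 65 = d1

[59, 83, 155, 250, 250, 29, 110, 53, 3, 235, 209]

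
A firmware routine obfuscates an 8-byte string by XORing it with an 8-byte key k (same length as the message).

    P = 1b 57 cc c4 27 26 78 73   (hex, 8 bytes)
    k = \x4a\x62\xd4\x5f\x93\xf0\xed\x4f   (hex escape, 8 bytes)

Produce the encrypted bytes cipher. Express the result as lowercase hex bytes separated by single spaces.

51 35 18 9b b4 d6 95 3c

 27 XOR  74 =  81
 87 XOR  98 =  53
204 XOR 212 =  24
196 XOR  95 = 155
 39 XOR 147 = 180
 38 XOR 240 = 214
120 XOR 237 = 149
115 XOR  79 =  60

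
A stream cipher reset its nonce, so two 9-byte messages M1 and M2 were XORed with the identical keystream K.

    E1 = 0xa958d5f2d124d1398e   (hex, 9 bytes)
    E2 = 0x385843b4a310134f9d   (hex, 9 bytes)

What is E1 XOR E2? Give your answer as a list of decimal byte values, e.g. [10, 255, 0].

[145, 0, 150, 70, 114, 52, 194, 118, 19]

E1 ⊕ E2 = (M1 ⊕ K) ⊕ (M2 ⊕ K) = M1 ⊕ M2 — the shared key cancels under XOR.
byte 0: a9 ⊕ 38 = 91
byte 1: 58 ⊕ 58 = 00
byte 2: d5 ⊕ 43 = 96
byte 3: f2 ⊕ b4 = 46
byte 4: d1 ⊕ a3 = 72
byte 5: 24 ⊕ 10 = 34
byte 6: d1 ⊕ 13 = c2
byte 7: 39 ⊕ 4f = 76
byte 8: 8e ⊕ 9d = 13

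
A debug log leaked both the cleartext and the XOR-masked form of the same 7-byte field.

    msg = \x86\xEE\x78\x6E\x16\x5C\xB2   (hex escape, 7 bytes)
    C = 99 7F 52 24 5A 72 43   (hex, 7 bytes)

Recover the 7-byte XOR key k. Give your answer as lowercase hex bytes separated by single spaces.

1f 91 2a 4a 4c 2e f1

Since C = msg ⊕ k, XORing both sides with msg gives k = msg ⊕ C.
byte 0: 86 xor 99 = 1f
byte 1: ee xor 7f = 91
byte 2: 78 xor 52 = 2a
byte 3: 6e xor 24 = 4a
byte 4: 16 xor 5a = 4c
byte 5: 5c xor 72 = 2e
byte 6: b2 xor 43 = f1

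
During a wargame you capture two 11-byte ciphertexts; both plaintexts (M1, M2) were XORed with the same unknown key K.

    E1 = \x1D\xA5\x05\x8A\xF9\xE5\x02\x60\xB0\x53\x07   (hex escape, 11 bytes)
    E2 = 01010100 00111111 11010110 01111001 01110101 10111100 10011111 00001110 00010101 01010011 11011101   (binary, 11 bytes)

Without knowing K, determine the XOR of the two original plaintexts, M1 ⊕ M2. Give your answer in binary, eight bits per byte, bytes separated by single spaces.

E1 ⊕ E2 = (M1 ⊕ K) ⊕ (M2 ⊕ K) = M1 ⊕ M2 — the shared key cancels under XOR.
byte 0: 00011101 XOR 01010100 = 01001001
byte 1: 10100101 XOR 00111111 = 10011010
byte 2: 00000101 XOR 11010110 = 11010011
byte 3: 10001010 XOR 01111001 = 11110011
byte 4: 11111001 XOR 01110101 = 10001100
byte 5: 11100101 XOR 10111100 = 01011001
byte 6: 00000010 XOR 10011111 = 10011101
byte 7: 01100000 XOR 00001110 = 01101110
byte 8: 10110000 XOR 00010101 = 10100101
byte 9: 01010011 XOR 01010011 = 00000000
byte 10: 00000111 XOR 11011101 = 11011010

01001001 10011010 11010011 11110011 10001100 01011001 10011101 01101110 10100101 00000000 11011010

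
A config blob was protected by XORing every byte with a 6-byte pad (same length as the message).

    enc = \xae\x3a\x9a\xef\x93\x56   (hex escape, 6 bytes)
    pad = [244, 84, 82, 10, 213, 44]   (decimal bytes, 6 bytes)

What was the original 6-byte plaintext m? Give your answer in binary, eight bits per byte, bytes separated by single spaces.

XOR is its own inverse, so applying the key byte-wise gives the result directly.
10101110 ⊕ 11110100 = 01011010
00111010 ⊕ 01010100 = 01101110
10011010 ⊕ 01010010 = 11001000
11101111 ⊕ 00001010 = 11100101
10010011 ⊕ 11010101 = 01000110
01010110 ⊕ 00101100 = 01111010

01011010 01101110 11001000 11100101 01000110 01111010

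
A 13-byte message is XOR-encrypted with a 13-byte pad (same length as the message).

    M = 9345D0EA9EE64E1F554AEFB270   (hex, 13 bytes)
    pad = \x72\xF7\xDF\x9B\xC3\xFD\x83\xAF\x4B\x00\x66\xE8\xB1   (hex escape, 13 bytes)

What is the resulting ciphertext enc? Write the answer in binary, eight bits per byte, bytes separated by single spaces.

11100001 10110010 00001111 01110001 01011101 00011011 11001101 10110000 00011110 01001010 10001001 01011010 11000001

byte 0: 10010011 ⊕ 01110010 = 11100001
byte 1: 01000101 ⊕ 11110111 = 10110010
byte 2: 11010000 ⊕ 11011111 = 00001111
byte 3: 11101010 ⊕ 10011011 = 01110001
byte 4: 10011110 ⊕ 11000011 = 01011101
byte 5: 11100110 ⊕ 11111101 = 00011011
byte 6: 01001110 ⊕ 10000011 = 11001101
byte 7: 00011111 ⊕ 10101111 = 10110000
byte 8: 01010101 ⊕ 01001011 = 00011110
byte 9: 01001010 ⊕ 00000000 = 01001010
byte 10: 11101111 ⊕ 01100110 = 10001001
byte 11: 10110010 ⊕ 11101000 = 01011010
byte 12: 01110000 ⊕ 10110001 = 11000001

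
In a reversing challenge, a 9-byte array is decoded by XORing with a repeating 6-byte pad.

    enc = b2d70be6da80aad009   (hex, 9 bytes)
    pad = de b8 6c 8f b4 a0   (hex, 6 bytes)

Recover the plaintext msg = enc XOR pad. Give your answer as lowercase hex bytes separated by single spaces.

The 6-byte key repeats, so the effective keystream is de b8 6c 8f b4 a0 de b8 6c.
byte 0: 178 XOR 222 = 108
byte 1: 215 XOR 184 = 111
byte 2:  11 XOR 108 = 103
byte 3: 230 XOR 143 = 105
byte 4: 218 XOR 180 = 110
byte 5: 128 XOR 160 =  32
byte 6: 170 XOR 222 = 116
byte 7: 208 XOR 184 = 104
byte 8:   9 XOR 108 = 101

6c 6f 67 69 6e 20 74 68 65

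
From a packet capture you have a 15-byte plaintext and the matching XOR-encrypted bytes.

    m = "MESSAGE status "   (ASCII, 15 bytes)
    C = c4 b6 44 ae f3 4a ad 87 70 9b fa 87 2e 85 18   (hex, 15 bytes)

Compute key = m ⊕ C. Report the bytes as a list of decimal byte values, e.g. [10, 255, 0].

[137, 243, 23, 253, 178, 13, 232, 167, 3, 239, 155, 243, 91, 246, 56]

Since C = m ⊕ key, XORing both sides with m gives key = m ⊕ C.
byte 0: 4d ⊕ c4 = 89
byte 1: 45 ⊕ b6 = f3
byte 2: 53 ⊕ 44 = 17
byte 3: 53 ⊕ ae = fd
byte 4: 41 ⊕ f3 = b2
byte 5: 47 ⊕ 4a = 0d
byte 6: 45 ⊕ ad = e8
byte 7: 20 ⊕ 87 = a7
byte 8: 73 ⊕ 70 = 03
byte 9: 74 ⊕ 9b = ef
byte 10: 61 ⊕ fa = 9b
byte 11: 74 ⊕ 87 = f3
byte 12: 75 ⊕ 2e = 5b
byte 13: 73 ⊕ 85 = f6
byte 14: 20 ⊕ 18 = 38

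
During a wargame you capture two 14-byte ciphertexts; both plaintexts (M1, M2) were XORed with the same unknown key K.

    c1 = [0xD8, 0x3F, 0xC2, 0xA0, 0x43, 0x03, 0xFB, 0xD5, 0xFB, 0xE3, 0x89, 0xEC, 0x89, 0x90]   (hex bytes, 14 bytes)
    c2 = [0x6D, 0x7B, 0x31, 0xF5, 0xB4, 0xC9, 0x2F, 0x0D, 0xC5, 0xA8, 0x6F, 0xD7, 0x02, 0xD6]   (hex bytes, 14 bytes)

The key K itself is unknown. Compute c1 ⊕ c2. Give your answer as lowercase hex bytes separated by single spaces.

c1 ⊕ c2 = (M1 ⊕ K) ⊕ (M2 ⊕ K) = M1 ⊕ M2 — the shared key cancels under XOR.
11011000 ⊕ 01101101 = 10110101
00111111 ⊕ 01111011 = 01000100
11000010 ⊕ 00110001 = 11110011
10100000 ⊕ 11110101 = 01010101
01000011 ⊕ 10110100 = 11110111
00000011 ⊕ 11001001 = 11001010
11111011 ⊕ 00101111 = 11010100
11010101 ⊕ 00001101 = 11011000
11111011 ⊕ 11000101 = 00111110
11100011 ⊕ 10101000 = 01001011
10001001 ⊕ 01101111 = 11100110
11101100 ⊕ 11010111 = 00111011
10001001 ⊕ 00000010 = 10001011
10010000 ⊕ 11010110 = 01000110

b5 44 f3 55 f7 ca d4 d8 3e 4b e6 3b 8b 46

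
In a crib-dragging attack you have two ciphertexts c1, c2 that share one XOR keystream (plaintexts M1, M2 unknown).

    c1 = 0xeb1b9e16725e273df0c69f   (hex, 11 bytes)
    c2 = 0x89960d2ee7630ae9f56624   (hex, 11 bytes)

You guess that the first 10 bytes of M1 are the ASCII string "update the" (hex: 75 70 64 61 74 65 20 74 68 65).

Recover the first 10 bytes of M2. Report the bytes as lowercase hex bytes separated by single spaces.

First, c1 ⊕ c2 = (M1 ⊕ K) ⊕ (M2 ⊕ K) = M1 ⊕ M2, so the key drops out. Then M2 = (M1 ⊕ M2) ⊕ M1 over the first 10 bytes.
byte 0: (eb ^ 89) ^ 75 = 62 ^ 75 = 17
byte 1: (1b ^ 96) ^ 70 = 8d ^ 70 = fd
byte 2: (9e ^ 0d) ^ 64 = 93 ^ 64 = f7
byte 3: (16 ^ 2e) ^ 61 = 38 ^ 61 = 59
byte 4: (72 ^ e7) ^ 74 = 95 ^ 74 = e1
byte 5: (5e ^ 63) ^ 65 = 3d ^ 65 = 58
byte 6: (27 ^ 0a) ^ 20 = 2d ^ 20 = 0d
byte 7: (3d ^ e9) ^ 74 = d4 ^ 74 = a0
byte 8: (f0 ^ f5) ^ 68 = 05 ^ 68 = 6d
byte 9: (c6 ^ 66) ^ 65 = a0 ^ 65 = c5

17 fd f7 59 e1 58 0d a0 6d c5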